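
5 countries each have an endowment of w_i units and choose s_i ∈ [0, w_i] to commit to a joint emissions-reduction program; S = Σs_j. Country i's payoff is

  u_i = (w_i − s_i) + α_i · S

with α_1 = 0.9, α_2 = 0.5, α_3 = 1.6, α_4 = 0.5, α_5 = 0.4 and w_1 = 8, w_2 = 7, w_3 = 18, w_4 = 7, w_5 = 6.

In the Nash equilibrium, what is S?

18

∂u_i/∂s_i = α_i − 1, so country i contributes w_i if α_i > 1, else 0.
α_i > 1 for i ∈ {3}; NE contributions (0, 0, 18, 0, 0), S = 18.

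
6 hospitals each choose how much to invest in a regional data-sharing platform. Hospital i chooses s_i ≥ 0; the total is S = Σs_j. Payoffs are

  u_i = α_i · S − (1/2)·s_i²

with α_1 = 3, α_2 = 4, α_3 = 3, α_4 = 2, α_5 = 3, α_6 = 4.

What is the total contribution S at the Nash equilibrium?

19

Hospital i's FOC: ∂u_i/∂s_i = α_i − s_i = 0, so s_i* = α_i.
NE contributions = (3, 4, 3, 2, 3, 4); S = 19.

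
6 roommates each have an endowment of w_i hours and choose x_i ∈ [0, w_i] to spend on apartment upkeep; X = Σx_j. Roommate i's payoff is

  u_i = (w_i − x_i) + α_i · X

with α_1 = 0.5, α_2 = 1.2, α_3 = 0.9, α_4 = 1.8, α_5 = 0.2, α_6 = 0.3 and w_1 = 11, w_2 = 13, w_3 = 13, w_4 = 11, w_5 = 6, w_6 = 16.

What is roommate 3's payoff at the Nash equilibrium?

∂u_i/∂x_i = α_i − 1, so roommate i contributes w_i if α_i > 1, else 0.
α_i > 1 for i ∈ {2, 4}; NE contributions (0, 13, 0, 11, 0, 0), X = 24.
u_3 = (13 − 0) + 0.9·24 = 34.6.

34.6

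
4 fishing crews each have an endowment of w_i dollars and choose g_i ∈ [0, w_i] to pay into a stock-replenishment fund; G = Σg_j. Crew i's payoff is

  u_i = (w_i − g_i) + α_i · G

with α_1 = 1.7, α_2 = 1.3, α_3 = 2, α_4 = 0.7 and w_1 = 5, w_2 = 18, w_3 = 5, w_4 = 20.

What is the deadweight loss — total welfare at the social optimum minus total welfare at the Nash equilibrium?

94

∂u_i/∂g_i = α_i − 1, so crew i contributes w_i if α_i > 1, else 0.
α_i > 1 for i ∈ {1, 2, 3}; NE contributions (5, 18, 5, 0), G = 28.
W^NE = Σw_i − G^NE + (Σα_i)·G^NE = 48 + 4.7·28 = 179.6.
Planner: ∂(Σu_j)/∂g_i = Σα_j − 1 = 4.7 > 0, so everyone contributes w_i; G^SO = 48, W^SO = 48 + 4.7·48 = 273.6.
Deadweight loss = 94.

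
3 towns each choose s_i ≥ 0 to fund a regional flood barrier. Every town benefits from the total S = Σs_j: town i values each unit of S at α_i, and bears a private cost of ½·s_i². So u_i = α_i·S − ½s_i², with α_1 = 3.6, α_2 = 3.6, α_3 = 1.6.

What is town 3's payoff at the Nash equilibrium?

12.8

Town i's FOC: ∂u_i/∂s_i = α_i − s_i = 0, so s_i* = α_i.
NE contributions = (3.6, 3.6, 1.6); S = 8.8.
u_3 = α_3·S − ½·(s_3)² = 1.6·8.8 − ½·1.6² = 12.8.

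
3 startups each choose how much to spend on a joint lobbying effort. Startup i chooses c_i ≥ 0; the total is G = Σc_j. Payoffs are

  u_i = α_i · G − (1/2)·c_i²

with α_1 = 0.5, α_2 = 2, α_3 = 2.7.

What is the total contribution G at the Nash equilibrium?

Startup i's FOC: ∂u_i/∂c_i = α_i − c_i = 0, so c_i* = α_i.
NE contributions = (0.5, 2, 2.7); G = 5.2.

5.2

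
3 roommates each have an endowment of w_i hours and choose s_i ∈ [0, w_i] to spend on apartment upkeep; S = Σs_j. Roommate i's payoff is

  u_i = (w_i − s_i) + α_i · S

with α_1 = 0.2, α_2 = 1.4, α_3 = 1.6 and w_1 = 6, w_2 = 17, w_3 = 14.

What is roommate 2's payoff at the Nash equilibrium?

∂u_i/∂s_i = α_i − 1, so roommate i contributes w_i if α_i > 1, else 0.
α_i > 1 for i ∈ {2, 3}; NE contributions (0, 17, 14), S = 31.
u_2 = (17 − 17) + 1.4·31 = 43.4.

43.4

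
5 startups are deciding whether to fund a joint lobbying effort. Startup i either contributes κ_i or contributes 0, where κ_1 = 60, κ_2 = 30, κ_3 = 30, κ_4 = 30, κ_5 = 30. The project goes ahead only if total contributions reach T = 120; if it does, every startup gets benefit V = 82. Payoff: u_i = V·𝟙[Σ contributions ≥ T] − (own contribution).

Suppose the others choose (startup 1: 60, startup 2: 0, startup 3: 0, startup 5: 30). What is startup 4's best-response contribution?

30

Others' total = 90. Contributing 30 brings total to 120 ≥ 120: gain V − κ_4 = 52.
Best response: 30.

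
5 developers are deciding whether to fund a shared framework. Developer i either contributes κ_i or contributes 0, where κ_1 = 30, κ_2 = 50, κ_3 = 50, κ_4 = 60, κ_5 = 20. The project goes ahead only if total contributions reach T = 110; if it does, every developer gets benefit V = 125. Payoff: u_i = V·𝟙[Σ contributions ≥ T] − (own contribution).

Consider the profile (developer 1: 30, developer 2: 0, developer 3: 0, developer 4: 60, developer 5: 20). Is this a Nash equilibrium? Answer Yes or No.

Yes

Total = 110 ≥ 110: provided.
Developer 1 (pledges 30, payoff 95): dropping to 0 → total 80, payoff 0. No gain.
Developer 2 (pledges 0, payoff 125): pledging 50 → total 160, payoff 75. No gain.
Developer 3 (pledges 0, payoff 125): pledging 50 → total 160, payoff 75. No gain.
Developer 4 (pledges 60, payoff 65): dropping to 0 → total 50, payoff 0. No gain.
Developer 5 (pledges 20, payoff 105): dropping to 0 → total 90, payoff 0. No gain.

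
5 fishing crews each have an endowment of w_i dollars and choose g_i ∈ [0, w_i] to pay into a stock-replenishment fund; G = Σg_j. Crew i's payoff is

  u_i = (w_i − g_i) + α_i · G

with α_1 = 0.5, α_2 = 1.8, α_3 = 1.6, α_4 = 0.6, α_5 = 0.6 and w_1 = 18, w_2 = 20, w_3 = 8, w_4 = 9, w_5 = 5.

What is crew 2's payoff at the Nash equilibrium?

∂u_i/∂g_i = α_i − 1, so crew i contributes w_i if α_i > 1, else 0.
α_i > 1 for i ∈ {2, 3}; NE contributions (0, 20, 8, 0, 0), G = 28.
u_2 = (20 − 20) + 1.8·28 = 50.4.

50.4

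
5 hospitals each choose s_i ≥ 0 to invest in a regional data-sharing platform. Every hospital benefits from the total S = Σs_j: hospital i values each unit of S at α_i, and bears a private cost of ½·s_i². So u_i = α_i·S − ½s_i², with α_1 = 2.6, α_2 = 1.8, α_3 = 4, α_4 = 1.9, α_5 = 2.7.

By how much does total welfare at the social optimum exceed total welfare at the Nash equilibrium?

271.95

Hospital i's FOC: ∂u_i/∂s_i = α_i − s_i = 0, so s_i* = α_i.
NE contributions = (2.6, 1.8, 4, 1.9, 2.7); S = 13.
W^NE = (Σα)·S − ½Σα_i² = 13² − ½·36.9 = 150.55.
Planner sets s_i = Σα_j = 13 for every i, so S^SO = 5·13 = 65.
W^SO = (Σα)·S^SO − ½·5·(Σα)² = (5/2)·13² = 422.5.
Deadweight loss = W^SO − W^NE = 271.95.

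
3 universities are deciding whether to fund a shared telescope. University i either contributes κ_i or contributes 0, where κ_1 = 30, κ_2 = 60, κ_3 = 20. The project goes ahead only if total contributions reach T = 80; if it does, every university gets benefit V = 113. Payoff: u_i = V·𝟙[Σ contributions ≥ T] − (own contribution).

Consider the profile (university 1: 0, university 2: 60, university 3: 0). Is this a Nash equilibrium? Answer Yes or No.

No

Total = 60 < 80: not provided.
University 1 (pledges 0, payoff 0): pledging 30 → total 90, payoff 83. Profitable deviation.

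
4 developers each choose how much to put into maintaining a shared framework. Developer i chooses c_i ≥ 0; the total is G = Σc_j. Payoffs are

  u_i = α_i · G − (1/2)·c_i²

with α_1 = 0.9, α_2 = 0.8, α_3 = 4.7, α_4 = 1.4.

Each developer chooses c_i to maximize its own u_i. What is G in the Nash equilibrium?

7.8

Developer i's FOC: ∂u_i/∂c_i = α_i − c_i = 0, so c_i* = α_i.
NE contributions = (0.9, 0.8, 4.7, 1.4); G = 7.8.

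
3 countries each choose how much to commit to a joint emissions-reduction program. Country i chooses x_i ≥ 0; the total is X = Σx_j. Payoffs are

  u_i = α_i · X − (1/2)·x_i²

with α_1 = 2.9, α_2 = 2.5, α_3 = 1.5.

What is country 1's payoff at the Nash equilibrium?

Country i's FOC: ∂u_i/∂x_i = α_i − x_i = 0, so x_i* = α_i.
NE contributions = (2.9, 2.5, 1.5); X = 6.9.
u_1 = α_1·X − ½·(x_1)² = 2.9·6.9 − ½·2.9² = 15.805.

15.805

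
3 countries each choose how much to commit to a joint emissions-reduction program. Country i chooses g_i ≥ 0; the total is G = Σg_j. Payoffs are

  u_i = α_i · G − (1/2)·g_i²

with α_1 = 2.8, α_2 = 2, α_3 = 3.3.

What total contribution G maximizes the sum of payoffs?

24.3

Planner FOC: ∂(Σu_j)/∂g_i = (Σα_j) − g_i = 0, so g_i^SO = Σα_j = 8.1 for every i; G^SO = 24.3.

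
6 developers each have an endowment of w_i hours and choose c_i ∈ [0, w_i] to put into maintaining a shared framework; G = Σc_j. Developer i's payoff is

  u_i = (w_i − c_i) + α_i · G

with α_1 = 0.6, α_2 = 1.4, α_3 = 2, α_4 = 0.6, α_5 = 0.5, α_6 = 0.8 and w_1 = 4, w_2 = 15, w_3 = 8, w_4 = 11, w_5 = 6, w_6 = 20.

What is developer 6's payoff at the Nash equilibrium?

∂u_i/∂c_i = α_i − 1, so developer i contributes w_i if α_i > 1, else 0.
α_i > 1 for i ∈ {2, 3}; NE contributions (0, 15, 8, 0, 0, 0), G = 23.
u_6 = (20 − 0) + 0.8·23 = 38.4.

38.4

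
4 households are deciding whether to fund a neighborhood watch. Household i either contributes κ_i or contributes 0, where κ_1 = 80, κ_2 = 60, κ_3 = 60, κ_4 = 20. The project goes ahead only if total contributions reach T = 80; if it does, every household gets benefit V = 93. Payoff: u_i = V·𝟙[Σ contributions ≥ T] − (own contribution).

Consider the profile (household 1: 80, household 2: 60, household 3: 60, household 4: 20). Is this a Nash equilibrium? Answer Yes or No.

No

Total = 220 ≥ 80: provided.
Household 1 (pledges 80, payoff 13): dropping to 0 → total 140, payoff 93. Profitable deviation.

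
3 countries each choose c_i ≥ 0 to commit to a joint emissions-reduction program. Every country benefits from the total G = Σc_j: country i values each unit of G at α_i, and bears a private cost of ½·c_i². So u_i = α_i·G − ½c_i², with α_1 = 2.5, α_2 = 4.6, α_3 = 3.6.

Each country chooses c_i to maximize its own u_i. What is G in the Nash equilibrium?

10.7

Country i's FOC: ∂u_i/∂c_i = α_i − c_i = 0, so c_i* = α_i.
NE contributions = (2.5, 4.6, 3.6); G = 10.7.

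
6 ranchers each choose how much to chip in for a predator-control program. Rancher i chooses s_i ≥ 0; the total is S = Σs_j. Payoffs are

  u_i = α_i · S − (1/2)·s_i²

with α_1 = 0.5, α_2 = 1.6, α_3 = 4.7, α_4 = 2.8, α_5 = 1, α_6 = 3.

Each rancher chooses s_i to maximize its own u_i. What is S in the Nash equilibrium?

Rancher i's FOC: ∂u_i/∂s_i = α_i − s_i = 0, so s_i* = α_i.
NE contributions = (0.5, 1.6, 4.7, 2.8, 1, 3); S = 13.6.

13.6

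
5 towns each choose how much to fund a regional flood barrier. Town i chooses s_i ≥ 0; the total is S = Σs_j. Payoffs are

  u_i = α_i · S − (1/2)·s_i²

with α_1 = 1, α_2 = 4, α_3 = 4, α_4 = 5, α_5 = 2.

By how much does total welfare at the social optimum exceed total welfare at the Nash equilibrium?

415

Town i's FOC: ∂u_i/∂s_i = α_i − s_i = 0, so s_i* = α_i.
NE contributions = (1, 4, 4, 5, 2); S = 16.
W^NE = (Σα)·S − ½Σα_i² = 16² − ½·62 = 225.
Planner sets s_i = Σα_j = 16 for every i, so S^SO = 5·16 = 80.
W^SO = (Σα)·S^SO − ½·5·(Σα)² = (5/2)·16² = 640.
Deadweight loss = W^SO − W^NE = 415.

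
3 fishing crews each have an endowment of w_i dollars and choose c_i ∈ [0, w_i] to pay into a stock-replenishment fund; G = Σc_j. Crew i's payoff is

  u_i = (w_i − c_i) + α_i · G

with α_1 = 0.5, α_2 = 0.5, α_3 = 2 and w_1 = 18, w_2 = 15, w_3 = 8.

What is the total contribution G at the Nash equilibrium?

∂u_i/∂c_i = α_i − 1, so crew i contributes w_i if α_i > 1, else 0.
α_i > 1 for i ∈ {3}; NE contributions (0, 0, 8), G = 8.

8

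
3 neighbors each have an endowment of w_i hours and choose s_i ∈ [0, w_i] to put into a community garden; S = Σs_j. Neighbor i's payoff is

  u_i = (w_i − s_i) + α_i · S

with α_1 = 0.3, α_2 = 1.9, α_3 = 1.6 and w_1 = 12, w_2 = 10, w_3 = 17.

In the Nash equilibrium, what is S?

∂u_i/∂s_i = α_i − 1, so neighbor i contributes w_i if α_i > 1, else 0.
α_i > 1 for i ∈ {2, 3}; NE contributions (0, 10, 17), S = 27.

27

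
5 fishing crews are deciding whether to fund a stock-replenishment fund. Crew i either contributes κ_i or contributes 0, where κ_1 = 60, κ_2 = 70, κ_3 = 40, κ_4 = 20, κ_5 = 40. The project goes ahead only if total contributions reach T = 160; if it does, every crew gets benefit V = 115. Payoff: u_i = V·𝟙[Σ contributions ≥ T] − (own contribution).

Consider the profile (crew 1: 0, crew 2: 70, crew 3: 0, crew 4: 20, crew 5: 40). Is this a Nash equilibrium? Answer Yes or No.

Total = 130 < 160: not provided.
Crew 1 (pledges 0, payoff 0): pledging 60 → total 190, payoff 55. Profitable deviation.

No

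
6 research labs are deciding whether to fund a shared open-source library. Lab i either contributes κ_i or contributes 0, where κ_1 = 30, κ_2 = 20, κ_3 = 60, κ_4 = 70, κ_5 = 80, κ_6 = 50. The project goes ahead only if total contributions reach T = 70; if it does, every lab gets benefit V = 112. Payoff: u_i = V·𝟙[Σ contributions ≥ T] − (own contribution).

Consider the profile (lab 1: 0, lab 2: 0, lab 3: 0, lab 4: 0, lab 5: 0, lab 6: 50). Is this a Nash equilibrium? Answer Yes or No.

Total = 50 < 70: not provided.
Lab 1 (pledges 0, payoff 0): pledging 30 → total 80, payoff 82. Profitable deviation.

No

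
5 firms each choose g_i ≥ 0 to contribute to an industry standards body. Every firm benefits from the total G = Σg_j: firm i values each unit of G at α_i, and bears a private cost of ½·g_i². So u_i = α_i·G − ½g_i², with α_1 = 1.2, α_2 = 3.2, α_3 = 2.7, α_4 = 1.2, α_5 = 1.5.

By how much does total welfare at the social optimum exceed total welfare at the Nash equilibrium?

155.39

Firm i's FOC: ∂u_i/∂g_i = α_i − g_i = 0, so g_i* = α_i.
NE contributions = (1.2, 3.2, 2.7, 1.2, 1.5); G = 9.8.
W^NE = (Σα)·G − ½Σα_i² = 9.8² − ½·22.66 = 84.71.
Planner sets g_i = Σα_j = 9.8 for every i, so G^SO = 5·9.8 = 49.
W^SO = (Σα)·G^SO − ½·5·(Σα)² = (5/2)·9.8² = 240.1.
Deadweight loss = W^SO − W^NE = 155.39.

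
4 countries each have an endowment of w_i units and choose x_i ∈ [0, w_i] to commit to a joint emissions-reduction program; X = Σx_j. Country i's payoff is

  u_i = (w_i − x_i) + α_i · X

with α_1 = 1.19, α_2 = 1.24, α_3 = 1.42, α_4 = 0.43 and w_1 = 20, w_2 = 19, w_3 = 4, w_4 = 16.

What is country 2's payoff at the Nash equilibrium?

∂u_i/∂x_i = α_i − 1, so country i contributes w_i if α_i > 1, else 0.
α_i > 1 for i ∈ {1, 2, 3}; NE contributions (20, 19, 4, 0), X = 43.
u_2 = (19 − 19) + 1.24·43 = 53.32.

53.32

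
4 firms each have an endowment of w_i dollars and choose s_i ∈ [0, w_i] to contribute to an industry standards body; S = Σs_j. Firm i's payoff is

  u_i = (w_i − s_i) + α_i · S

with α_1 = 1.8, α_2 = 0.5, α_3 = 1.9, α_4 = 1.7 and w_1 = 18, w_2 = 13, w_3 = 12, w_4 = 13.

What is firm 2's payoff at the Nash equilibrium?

34.5

∂u_i/∂s_i = α_i − 1, so firm i contributes w_i if α_i > 1, else 0.
α_i > 1 for i ∈ {1, 3, 4}; NE contributions (18, 0, 12, 13), S = 43.
u_2 = (13 − 0) + 0.5·43 = 34.5.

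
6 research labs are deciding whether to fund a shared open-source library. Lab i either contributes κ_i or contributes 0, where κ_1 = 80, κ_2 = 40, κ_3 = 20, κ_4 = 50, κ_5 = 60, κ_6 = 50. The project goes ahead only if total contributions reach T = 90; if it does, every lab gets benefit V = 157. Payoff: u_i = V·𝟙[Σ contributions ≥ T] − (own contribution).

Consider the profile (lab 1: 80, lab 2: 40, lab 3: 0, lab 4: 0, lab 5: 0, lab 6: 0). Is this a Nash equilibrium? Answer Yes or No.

Total = 120 ≥ 90: provided.
Lab 1 (pledges 80, payoff 77): dropping to 0 → total 40, payoff 0. No gain.
Lab 2 (pledges 40, payoff 117): dropping to 0 → total 80, payoff 0. No gain.
Lab 3 (pledges 0, payoff 157): pledging 20 → total 140, payoff 137. No gain.
Lab 4 (pledges 0, payoff 157): pledging 50 → total 170, payoff 107. No gain.
Lab 5 (pledges 0, payoff 157): pledging 60 → total 180, payoff 97. No gain.
Lab 6 (pledges 0, payoff 157): pledging 50 → total 170, payoff 107. No gain.

Yes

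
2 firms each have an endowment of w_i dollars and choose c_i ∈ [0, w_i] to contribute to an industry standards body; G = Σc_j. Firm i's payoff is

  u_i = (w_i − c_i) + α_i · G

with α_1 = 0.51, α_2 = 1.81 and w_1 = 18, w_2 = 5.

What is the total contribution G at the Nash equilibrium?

5

∂u_i/∂c_i = α_i − 1, so firm i contributes w_i if α_i > 1, else 0.
α_i > 1 for i ∈ {2}; NE contributions (0, 5), G = 5.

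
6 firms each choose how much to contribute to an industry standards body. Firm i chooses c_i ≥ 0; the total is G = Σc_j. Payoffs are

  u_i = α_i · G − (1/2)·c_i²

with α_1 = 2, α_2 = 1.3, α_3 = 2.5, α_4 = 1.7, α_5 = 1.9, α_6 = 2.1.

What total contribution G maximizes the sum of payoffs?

69

Planner FOC: ∂(Σu_j)/∂c_i = (Σα_j) − c_i = 0, so c_i^SO = Σα_j = 11.5 for every i; G^SO = 69.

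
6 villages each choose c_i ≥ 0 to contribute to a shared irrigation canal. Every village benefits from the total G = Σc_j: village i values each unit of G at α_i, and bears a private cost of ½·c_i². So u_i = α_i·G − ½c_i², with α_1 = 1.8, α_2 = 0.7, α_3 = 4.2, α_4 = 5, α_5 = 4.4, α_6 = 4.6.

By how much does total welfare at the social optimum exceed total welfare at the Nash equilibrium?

Village i's FOC: ∂u_i/∂c_i = α_i − c_i = 0, so c_i* = α_i.
NE contributions = (1.8, 0.7, 4.2, 5, 4.4, 4.6); G = 20.7.
W^NE = (Σα)·G − ½Σα_i² = 20.7² − ½·86.89 = 385.045.
Planner sets c_i = Σα_j = 20.7 for every i, so G^SO = 6·20.7 = 124.2.
W^SO = (Σα)·G^SO − ½·6·(Σα)² = (6/2)·20.7² = 1285.47.
Deadweight loss = W^SO − W^NE = 900.425.

900.425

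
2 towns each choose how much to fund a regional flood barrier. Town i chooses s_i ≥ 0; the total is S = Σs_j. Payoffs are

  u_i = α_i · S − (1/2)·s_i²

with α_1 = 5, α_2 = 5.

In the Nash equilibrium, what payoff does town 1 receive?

Town i's FOC: ∂u_i/∂s_i = α_i − s_i = 0, so s_i* = α_i.
NE contributions = (5, 5); S = 10.
u_1 = α_1·S − ½·(s_1)² = 5·10 − ½·5² = 37.5.

37.5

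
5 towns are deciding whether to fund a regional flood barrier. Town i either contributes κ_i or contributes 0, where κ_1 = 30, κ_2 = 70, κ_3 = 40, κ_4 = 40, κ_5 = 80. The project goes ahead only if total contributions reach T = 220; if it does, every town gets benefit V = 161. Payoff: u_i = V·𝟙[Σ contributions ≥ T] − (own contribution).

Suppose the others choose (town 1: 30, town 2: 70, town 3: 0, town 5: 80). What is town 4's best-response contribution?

Others' total = 180. Contributing 40 brings total to 220 ≥ 220: gain V − κ_4 = 121.
Best response: 40.

40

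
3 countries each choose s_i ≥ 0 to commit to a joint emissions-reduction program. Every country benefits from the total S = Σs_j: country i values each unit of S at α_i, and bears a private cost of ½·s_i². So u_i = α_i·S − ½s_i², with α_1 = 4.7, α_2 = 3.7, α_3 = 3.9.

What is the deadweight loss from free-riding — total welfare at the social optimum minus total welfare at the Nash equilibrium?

101.14

Country i's FOC: ∂u_i/∂s_i = α_i − s_i = 0, so s_i* = α_i.
NE contributions = (4.7, 3.7, 3.9); S = 12.3.
W^NE = (Σα)·S − ½Σα_i² = 12.3² − ½·50.99 = 125.795.
Planner sets s_i = Σα_j = 12.3 for every i, so S^SO = 3·12.3 = 36.9.
W^SO = (Σα)·S^SO − ½·3·(Σα)² = (3/2)·12.3² = 226.935.
Deadweight loss = W^SO − W^NE = 101.14.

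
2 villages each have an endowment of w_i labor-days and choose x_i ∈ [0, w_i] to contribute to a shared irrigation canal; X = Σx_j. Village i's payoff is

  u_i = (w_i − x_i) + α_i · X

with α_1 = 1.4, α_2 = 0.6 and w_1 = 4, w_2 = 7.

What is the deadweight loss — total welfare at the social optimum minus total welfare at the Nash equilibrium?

∂u_i/∂x_i = α_i − 1, so village i contributes w_i if α_i > 1, else 0.
α_i > 1 for i ∈ {1}; NE contributions (4, 0), X = 4.
W^NE = Σw_i − X^NE + (Σα_i)·X^NE = 11 + 1·4 = 15.
Planner: ∂(Σu_j)/∂x_i = Σα_j − 1 = 1 > 0, so everyone contributes w_i; X^SO = 11, W^SO = 11 + 1·11 = 22.
Deadweight loss = 7.

7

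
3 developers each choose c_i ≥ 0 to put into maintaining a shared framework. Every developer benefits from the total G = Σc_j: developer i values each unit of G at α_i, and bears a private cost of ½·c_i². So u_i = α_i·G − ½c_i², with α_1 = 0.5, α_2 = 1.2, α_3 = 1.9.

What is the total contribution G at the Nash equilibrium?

Developer i's FOC: ∂u_i/∂c_i = α_i − c_i = 0, so c_i* = α_i.
NE contributions = (0.5, 1.2, 1.9); G = 3.6.

3.6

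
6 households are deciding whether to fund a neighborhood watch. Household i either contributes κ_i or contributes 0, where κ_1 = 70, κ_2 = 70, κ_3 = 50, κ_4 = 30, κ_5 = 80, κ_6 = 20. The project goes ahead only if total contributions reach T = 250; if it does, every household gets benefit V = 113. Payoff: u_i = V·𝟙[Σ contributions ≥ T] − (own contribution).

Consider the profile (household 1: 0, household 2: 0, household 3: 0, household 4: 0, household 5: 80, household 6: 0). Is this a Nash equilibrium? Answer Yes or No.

No

Total = 80 < 250: not provided.
Household 1 (pledges 0, payoff 0): pledging 70 → total 150, payoff -70. No gain.
Household 2 (pledges 0, payoff 0): pledging 70 → total 150, payoff -70. No gain.
Household 3 (pledges 0, payoff 0): pledging 50 → total 130, payoff -50. No gain.
Household 4 (pledges 0, payoff 0): pledging 30 → total 110, payoff -30. No gain.
Household 5 (pledges 80, payoff -80): dropping to 0 → total 0, payoff 0. Profitable deviation.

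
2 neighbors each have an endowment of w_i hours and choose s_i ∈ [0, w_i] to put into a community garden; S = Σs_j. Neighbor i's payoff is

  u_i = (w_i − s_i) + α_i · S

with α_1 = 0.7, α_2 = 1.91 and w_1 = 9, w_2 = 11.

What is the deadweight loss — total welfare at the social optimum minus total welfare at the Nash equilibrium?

∂u_i/∂s_i = α_i − 1, so neighbor i contributes w_i if α_i > 1, else 0.
α_i > 1 for i ∈ {2}; NE contributions (0, 11), S = 11.
W^NE = Σw_i − S^NE + (Σα_i)·S^NE = 20 + 1.61·11 = 37.71.
Planner: ∂(Σu_j)/∂s_i = Σα_j − 1 = 1.61 > 0, so everyone contributes w_i; S^SO = 20, W^SO = 20 + 1.61·20 = 52.2.
Deadweight loss = 14.49.

14.49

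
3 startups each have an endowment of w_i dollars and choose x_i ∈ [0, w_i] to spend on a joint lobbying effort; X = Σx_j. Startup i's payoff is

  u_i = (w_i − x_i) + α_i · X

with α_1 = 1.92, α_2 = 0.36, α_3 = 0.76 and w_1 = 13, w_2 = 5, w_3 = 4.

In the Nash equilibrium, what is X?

13

∂u_i/∂x_i = α_i − 1, so startup i contributes w_i if α_i > 1, else 0.
α_i > 1 for i ∈ {1}; NE contributions (13, 0, 0), X = 13.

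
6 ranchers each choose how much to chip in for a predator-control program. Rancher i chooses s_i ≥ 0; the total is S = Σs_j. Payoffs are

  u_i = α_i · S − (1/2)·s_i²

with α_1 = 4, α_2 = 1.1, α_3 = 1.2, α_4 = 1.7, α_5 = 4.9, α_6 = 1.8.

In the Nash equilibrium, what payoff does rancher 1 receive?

Rancher i's FOC: ∂u_i/∂s_i = α_i − s_i = 0, so s_i* = α_i.
NE contributions = (4, 1.1, 1.2, 1.7, 4.9, 1.8); S = 14.7.
u_1 = α_1·S − ½·(s_1)² = 4·14.7 − ½·4² = 50.8.

50.8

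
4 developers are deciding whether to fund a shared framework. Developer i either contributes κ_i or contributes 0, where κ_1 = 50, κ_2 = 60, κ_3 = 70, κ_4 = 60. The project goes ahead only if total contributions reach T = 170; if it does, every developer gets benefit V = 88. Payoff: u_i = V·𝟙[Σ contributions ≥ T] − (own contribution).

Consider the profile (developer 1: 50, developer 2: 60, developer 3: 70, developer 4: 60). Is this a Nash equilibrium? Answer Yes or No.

No

Total = 240 ≥ 170: provided.
Developer 1 (pledges 50, payoff 38): dropping to 0 → total 190, payoff 88. Profitable deviation.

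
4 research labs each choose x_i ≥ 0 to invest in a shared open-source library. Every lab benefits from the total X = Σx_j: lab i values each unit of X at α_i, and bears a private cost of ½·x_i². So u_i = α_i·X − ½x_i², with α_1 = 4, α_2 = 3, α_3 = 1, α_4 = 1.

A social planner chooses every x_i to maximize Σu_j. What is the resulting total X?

36

Planner FOC: ∂(Σu_j)/∂x_i = (Σα_j) − x_i = 0, so x_i^SO = Σα_j = 9 for every i; X^SO = 36.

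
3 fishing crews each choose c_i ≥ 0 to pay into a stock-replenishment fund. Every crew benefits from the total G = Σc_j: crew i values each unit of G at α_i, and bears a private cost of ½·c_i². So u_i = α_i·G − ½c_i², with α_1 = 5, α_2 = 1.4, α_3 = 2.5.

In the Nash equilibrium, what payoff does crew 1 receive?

Crew i's FOC: ∂u_i/∂c_i = α_i − c_i = 0, so c_i* = α_i.
NE contributions = (5, 1.4, 2.5); G = 8.9.
u_1 = α_1·G − ½·(c_1)² = 5·8.9 − ½·5² = 32.

32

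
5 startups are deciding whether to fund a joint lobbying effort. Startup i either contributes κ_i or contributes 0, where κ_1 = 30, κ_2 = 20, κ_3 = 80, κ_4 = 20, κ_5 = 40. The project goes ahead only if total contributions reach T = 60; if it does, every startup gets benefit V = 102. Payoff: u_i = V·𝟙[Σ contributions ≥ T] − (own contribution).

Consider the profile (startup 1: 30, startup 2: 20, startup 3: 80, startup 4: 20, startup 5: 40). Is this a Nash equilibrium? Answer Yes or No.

Total = 190 ≥ 60: provided.
Startup 1 (pledges 30, payoff 72): dropping to 0 → total 160, payoff 102. Profitable deviation.

No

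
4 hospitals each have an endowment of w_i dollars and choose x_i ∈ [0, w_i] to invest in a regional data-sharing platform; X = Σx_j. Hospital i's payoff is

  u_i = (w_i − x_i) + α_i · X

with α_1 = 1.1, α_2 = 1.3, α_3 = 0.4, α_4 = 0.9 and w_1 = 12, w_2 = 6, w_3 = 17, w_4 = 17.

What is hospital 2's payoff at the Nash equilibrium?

∂u_i/∂x_i = α_i − 1, so hospital i contributes w_i if α_i > 1, else 0.
α_i > 1 for i ∈ {1, 2}; NE contributions (12, 6, 0, 0), X = 18.
u_2 = (6 − 6) + 1.3·18 = 23.4.

23.4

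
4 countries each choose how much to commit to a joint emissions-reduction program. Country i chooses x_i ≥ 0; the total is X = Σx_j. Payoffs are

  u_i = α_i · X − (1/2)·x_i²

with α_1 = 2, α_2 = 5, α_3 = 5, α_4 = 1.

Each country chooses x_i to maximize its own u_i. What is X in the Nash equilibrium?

13

Country i's FOC: ∂u_i/∂x_i = α_i − x_i = 0, so x_i* = α_i.
NE contributions = (2, 5, 5, 1); X = 13.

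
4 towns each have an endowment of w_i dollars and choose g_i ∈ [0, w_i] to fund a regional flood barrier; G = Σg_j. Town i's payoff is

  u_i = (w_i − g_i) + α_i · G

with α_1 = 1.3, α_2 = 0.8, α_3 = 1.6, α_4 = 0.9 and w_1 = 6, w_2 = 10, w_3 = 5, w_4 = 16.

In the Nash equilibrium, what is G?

∂u_i/∂g_i = α_i − 1, so town i contributes w_i if α_i > 1, else 0.
α_i > 1 for i ∈ {1, 3}; NE contributions (6, 0, 5, 0), G = 11.

11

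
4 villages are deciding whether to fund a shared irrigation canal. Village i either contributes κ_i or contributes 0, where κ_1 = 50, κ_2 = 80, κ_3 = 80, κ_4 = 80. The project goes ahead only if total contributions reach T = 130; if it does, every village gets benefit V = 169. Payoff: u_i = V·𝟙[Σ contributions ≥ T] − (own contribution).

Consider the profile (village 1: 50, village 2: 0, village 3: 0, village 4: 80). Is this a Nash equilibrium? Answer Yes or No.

Yes

Total = 130 ≥ 130: provided.
Village 1 (pledges 50, payoff 119): dropping to 0 → total 80, payoff 0. No gain.
Village 2 (pledges 0, payoff 169): pledging 80 → total 210, payoff 89. No gain.
Village 3 (pledges 0, payoff 169): pledging 80 → total 210, payoff 89. No gain.
Village 4 (pledges 80, payoff 89): dropping to 0 → total 50, payoff 0. No gain.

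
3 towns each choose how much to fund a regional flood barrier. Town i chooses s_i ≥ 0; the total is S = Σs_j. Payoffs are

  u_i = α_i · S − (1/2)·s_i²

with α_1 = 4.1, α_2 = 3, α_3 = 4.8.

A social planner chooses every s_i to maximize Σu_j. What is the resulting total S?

35.7

Planner FOC: ∂(Σu_j)/∂s_i = (Σα_j) − s_i = 0, so s_i^SO = Σα_j = 11.9 for every i; S^SO = 35.7.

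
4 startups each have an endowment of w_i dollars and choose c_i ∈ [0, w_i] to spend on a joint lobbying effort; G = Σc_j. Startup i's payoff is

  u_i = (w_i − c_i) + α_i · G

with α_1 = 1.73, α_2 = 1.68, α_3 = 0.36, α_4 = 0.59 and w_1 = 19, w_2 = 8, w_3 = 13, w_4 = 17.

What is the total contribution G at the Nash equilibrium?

∂u_i/∂c_i = α_i − 1, so startup i contributes w_i if α_i > 1, else 0.
α_i > 1 for i ∈ {1, 2}; NE contributions (19, 8, 0, 0), G = 27.

27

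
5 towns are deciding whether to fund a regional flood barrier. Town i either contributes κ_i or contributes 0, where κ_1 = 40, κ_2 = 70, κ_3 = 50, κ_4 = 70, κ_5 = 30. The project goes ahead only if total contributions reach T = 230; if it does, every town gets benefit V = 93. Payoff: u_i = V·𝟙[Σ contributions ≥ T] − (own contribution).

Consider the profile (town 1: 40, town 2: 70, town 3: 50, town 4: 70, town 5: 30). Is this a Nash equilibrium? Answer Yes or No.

Total = 260 ≥ 230: provided.
Town 1 (pledges 40, payoff 53): dropping to 0 → total 220, payoff 0. No gain.
Town 2 (pledges 70, payoff 23): dropping to 0 → total 190, payoff 0. No gain.
Town 3 (pledges 50, payoff 43): dropping to 0 → total 210, payoff 0. No gain.
Town 4 (pledges 70, payoff 23): dropping to 0 → total 190, payoff 0. No gain.
Town 5 (pledges 30, payoff 63): dropping to 0 → total 230, payoff 93. Profitable deviation.

No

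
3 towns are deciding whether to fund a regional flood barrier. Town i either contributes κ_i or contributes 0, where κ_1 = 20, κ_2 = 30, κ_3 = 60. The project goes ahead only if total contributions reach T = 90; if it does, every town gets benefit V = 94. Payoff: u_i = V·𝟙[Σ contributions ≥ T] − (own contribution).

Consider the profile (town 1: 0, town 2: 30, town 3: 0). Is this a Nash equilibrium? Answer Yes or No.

No

Total = 30 < 90: not provided.
Town 1 (pledges 0, payoff 0): pledging 20 → total 50, payoff -20. No gain.
Town 2 (pledges 30, payoff -30): dropping to 0 → total 0, payoff 0. Profitable deviation.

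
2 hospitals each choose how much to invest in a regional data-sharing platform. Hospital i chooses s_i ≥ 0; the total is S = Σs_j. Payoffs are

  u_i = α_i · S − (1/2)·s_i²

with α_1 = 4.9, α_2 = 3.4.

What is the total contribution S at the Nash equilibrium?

8.3

Hospital i's FOC: ∂u_i/∂s_i = α_i − s_i = 0, so s_i* = α_i.
NE contributions = (4.9, 3.4); S = 8.3.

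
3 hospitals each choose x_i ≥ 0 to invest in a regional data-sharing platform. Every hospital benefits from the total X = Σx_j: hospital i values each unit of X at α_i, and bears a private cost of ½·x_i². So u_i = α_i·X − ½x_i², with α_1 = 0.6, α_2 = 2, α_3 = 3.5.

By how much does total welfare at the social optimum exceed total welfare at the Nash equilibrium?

Hospital i's FOC: ∂u_i/∂x_i = α_i − x_i = 0, so x_i* = α_i.
NE contributions = (0.6, 2, 3.5); X = 6.1.
W^NE = (Σα)·X − ½Σα_i² = 6.1² − ½·16.61 = 28.905.
Planner sets x_i = Σα_j = 6.1 for every i, so X^SO = 3·6.1 = 18.3.
W^SO = (Σα)·X^SO − ½·3·(Σα)² = (3/2)·6.1² = 55.815.
Deadweight loss = W^SO − W^NE = 26.91.

26.91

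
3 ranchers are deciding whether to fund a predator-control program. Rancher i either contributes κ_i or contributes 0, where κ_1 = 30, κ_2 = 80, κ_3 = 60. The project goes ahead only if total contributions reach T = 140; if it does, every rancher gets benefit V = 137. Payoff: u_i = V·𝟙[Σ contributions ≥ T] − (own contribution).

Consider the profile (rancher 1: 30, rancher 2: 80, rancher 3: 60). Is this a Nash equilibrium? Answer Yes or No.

Total = 170 ≥ 140: provided.
Rancher 1 (pledges 30, payoff 107): dropping to 0 → total 140, payoff 137. Profitable deviation.

No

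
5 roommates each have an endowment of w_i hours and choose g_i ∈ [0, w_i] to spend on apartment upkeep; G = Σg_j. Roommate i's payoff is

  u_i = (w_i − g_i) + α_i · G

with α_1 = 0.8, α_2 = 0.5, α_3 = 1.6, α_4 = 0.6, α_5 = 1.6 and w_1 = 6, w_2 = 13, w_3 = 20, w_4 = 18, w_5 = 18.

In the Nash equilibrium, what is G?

∂u_i/∂g_i = α_i − 1, so roommate i contributes w_i if α_i > 1, else 0.
α_i > 1 for i ∈ {3, 5}; NE contributions (0, 0, 20, 0, 18), G = 38.

38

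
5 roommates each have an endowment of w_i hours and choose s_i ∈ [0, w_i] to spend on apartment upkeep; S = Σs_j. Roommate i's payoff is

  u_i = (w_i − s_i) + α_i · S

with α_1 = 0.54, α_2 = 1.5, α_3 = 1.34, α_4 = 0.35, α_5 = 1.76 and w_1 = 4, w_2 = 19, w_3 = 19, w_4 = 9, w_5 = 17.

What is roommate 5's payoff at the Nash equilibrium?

96.8

∂u_i/∂s_i = α_i − 1, so roommate i contributes w_i if α_i > 1, else 0.
α_i > 1 for i ∈ {2, 3, 5}; NE contributions (0, 19, 19, 0, 17), S = 55.
u_5 = (17 − 17) + 1.76·55 = 96.8.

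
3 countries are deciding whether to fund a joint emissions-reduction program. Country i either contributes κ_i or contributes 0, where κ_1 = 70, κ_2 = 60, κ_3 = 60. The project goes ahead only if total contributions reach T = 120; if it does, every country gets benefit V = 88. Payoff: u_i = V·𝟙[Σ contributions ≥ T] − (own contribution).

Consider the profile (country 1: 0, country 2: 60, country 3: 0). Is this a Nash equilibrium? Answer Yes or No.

No

Total = 60 < 120: not provided.
Country 1 (pledges 0, payoff 0): pledging 70 → total 130, payoff 18. Profitable deviation.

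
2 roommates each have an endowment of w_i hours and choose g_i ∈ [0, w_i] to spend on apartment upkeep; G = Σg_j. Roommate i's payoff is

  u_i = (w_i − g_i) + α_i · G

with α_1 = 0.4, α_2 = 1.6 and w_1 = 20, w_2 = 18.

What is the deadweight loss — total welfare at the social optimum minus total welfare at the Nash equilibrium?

20

∂u_i/∂g_i = α_i − 1, so roommate i contributes w_i if α_i > 1, else 0.
α_i > 1 for i ∈ {2}; NE contributions (0, 18), G = 18.
W^NE = Σw_i − G^NE + (Σα_i)·G^NE = 38 + 1·18 = 56.
Planner: ∂(Σu_j)/∂g_i = Σα_j − 1 = 1 > 0, so everyone contributes w_i; G^SO = 38, W^SO = 38 + 1·38 = 76.
Deadweight loss = 20.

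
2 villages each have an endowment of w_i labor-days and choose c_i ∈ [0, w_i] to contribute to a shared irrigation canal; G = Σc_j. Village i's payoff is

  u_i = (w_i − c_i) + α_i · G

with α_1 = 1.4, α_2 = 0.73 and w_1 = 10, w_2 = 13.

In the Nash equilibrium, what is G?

10

∂u_i/∂c_i = α_i − 1, so village i contributes w_i if α_i > 1, else 0.
α_i > 1 for i ∈ {1}; NE contributions (10, 0), G = 10.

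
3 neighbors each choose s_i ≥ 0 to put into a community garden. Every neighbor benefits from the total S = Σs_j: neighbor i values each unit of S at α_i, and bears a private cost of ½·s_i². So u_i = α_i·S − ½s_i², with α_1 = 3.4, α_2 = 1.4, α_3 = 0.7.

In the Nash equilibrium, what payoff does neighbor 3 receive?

Neighbor i's FOC: ∂u_i/∂s_i = α_i − s_i = 0, so s_i* = α_i.
NE contributions = (3.4, 1.4, 0.7); S = 5.5.
u_3 = α_3·S − ½·(s_3)² = 0.7·5.5 − ½·0.7² = 3.605.

3.605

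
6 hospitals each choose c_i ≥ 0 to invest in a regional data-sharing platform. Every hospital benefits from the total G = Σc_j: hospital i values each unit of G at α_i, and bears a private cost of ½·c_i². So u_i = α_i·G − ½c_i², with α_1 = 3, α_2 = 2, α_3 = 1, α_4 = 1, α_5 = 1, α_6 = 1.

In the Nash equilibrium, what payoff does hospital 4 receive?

8.5

Hospital i's FOC: ∂u_i/∂c_i = α_i − c_i = 0, so c_i* = α_i.
NE contributions = (3, 2, 1, 1, 1, 1); G = 9.
u_4 = α_4·G − ½·(c_4)² = 1·9 − ½·1² = 8.5.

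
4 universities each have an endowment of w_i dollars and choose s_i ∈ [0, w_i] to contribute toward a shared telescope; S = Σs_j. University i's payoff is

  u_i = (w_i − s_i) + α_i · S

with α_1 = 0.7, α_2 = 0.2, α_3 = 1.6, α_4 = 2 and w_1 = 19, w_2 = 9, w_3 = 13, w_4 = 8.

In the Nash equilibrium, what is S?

∂u_i/∂s_i = α_i − 1, so university i contributes w_i if α_i > 1, else 0.
α_i > 1 for i ∈ {3, 4}; NE contributions (0, 0, 13, 8), S = 21.

21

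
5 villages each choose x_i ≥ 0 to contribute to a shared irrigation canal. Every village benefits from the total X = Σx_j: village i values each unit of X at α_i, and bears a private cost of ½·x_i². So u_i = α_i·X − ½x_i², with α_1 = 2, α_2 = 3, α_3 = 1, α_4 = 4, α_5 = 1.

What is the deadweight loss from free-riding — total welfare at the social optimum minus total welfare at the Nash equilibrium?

197

Village i's FOC: ∂u_i/∂x_i = α_i − x_i = 0, so x_i* = α_i.
NE contributions = (2, 3, 1, 4, 1); X = 11.
W^NE = (Σα)·X − ½Σα_i² = 11² − ½·31 = 105.5.
Planner sets x_i = Σα_j = 11 for every i, so X^SO = 5·11 = 55.
W^SO = (Σα)·X^SO − ½·5·(Σα)² = (5/2)·11² = 302.5.
Deadweight loss = W^SO − W^NE = 197.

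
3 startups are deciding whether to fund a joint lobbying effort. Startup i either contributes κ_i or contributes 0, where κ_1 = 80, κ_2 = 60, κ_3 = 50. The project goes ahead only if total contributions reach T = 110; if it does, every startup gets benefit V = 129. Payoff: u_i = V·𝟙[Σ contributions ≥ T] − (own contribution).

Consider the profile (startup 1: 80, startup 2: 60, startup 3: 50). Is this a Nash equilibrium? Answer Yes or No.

Total = 190 ≥ 110: provided.
Startup 1 (pledges 80, payoff 49): dropping to 0 → total 110, payoff 129. Profitable deviation.

No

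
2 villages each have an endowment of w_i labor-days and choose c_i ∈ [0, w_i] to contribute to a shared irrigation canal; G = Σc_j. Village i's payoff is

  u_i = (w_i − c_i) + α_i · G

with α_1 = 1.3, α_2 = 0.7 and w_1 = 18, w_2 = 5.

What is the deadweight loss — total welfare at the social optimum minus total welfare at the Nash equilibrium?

∂u_i/∂c_i = α_i − 1, so village i contributes w_i if α_i > 1, else 0.
α_i > 1 for i ∈ {1}; NE contributions (18, 0), G = 18.
W^NE = Σw_i − G^NE + (Σα_i)·G^NE = 23 + 1·18 = 41.
Planner: ∂(Σu_j)/∂c_i = Σα_j − 1 = 1 > 0, so everyone contributes w_i; G^SO = 23, W^SO = 23 + 1·23 = 46.
Deadweight loss = 5.

5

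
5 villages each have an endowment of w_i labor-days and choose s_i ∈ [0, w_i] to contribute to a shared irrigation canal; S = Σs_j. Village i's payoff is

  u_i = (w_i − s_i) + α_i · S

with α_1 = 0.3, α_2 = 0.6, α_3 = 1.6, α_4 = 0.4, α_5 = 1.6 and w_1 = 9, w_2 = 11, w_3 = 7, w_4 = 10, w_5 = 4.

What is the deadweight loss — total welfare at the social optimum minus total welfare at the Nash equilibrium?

105

∂u_i/∂s_i = α_i − 1, so village i contributes w_i if α_i > 1, else 0.
α_i > 1 for i ∈ {3, 5}; NE contributions (0, 0, 7, 0, 4), S = 11.
W^NE = Σw_i − S^NE + (Σα_i)·S^NE = 41 + 3.5·11 = 79.5.
Planner: ∂(Σu_j)/∂s_i = Σα_j − 1 = 3.5 > 0, so everyone contributes w_i; S^SO = 41, W^SO = 41 + 3.5·41 = 184.5.
Deadweight loss = 105.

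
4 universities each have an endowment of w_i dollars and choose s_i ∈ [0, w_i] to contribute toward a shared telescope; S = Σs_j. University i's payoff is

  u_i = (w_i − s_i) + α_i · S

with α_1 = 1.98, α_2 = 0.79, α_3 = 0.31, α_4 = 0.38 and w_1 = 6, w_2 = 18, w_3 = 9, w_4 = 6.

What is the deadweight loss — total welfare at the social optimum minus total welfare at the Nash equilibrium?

81.18

∂u_i/∂s_i = α_i − 1, so university i contributes w_i if α_i > 1, else 0.
α_i > 1 for i ∈ {1}; NE contributions (6, 0, 0, 0), S = 6.
W^NE = Σw_i − S^NE + (Σα_i)·S^NE = 39 + 2.46·6 = 53.76.
Planner: ∂(Σu_j)/∂s_i = Σα_j − 1 = 2.46 > 0, so everyone contributes w_i; S^SO = 39, W^SO = 39 + 2.46·39 = 134.94.
Deadweight loss = 81.18.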